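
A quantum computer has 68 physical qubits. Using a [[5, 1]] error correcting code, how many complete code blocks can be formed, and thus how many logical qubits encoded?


Each code block uses 5 physical qubits for 1 logical qubit(s).
Number of complete blocks = floor(68 / 5) = 13
Logical qubits = 13 * 1
= 13

13


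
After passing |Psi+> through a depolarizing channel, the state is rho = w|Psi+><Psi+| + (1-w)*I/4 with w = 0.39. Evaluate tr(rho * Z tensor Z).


|Psi+> = (|01> + |10>)/sqrt(2)
For the pure Bell state, <Z_A Z_B> = -1 (Bell-state Pauli correlator).
The maximally-mixed part I/4 has tr(I/4 * P tensor P) = 0 for any traceless Pauli P.
So <Z_A Z_B>_rho = w * (-1) + (1 - w) * 0
= 0.39 * (-1)
= -0.3900

-0.3900


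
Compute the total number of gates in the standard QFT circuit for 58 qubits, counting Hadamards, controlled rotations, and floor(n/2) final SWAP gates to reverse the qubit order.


Hadamard gates: 58
Controlled rotations: n*(n-1)/2 = 58*57/2 = 1653
SWAP gates: floor(n/2) = floor(58/2) = 29
Total = 58 + 1653 + 29
= 1740

1740


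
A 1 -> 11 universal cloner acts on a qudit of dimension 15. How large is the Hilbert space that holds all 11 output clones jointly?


Output space = H^(tensor 11) where dim(H) = 15
dim = 15^11
= 225 (after 2 factors)
= 3375 (after 3 factors)
= 50625 (after 4 factors)
= 759375 (after 5 factors)
= 11390625 (after 6 factors)
= 170859375 (after 7 factors)
= 2562890625 (after 8 factors)
= 38443359375 (after 9 factors)
= 576650390625 (after 10 factors)
= 8649755859375 (after 11 factors)
= 8649755859375

8649755859375


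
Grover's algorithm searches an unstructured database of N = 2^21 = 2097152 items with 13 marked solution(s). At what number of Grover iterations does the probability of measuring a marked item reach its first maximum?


After j Grover iterations the success probability is P(j) = sin^2((2j+1)*theta), where sin(theta) = sqrt(k/N).
N = 2^21 = 2097152, k = 13
sin(theta) = sqrt(k/N) = 0.002489755622
theta = arcsin(sqrt(k/N)) = 0.002489758194 rad
P(j) reaches its first maximum when (2j+1)*theta is as close as possible to pi/2, i.e. j = round(pi/(4*theta) - 1/2).
pi/(4*theta) - 1/2 = 314.9516
(For comparison, the common estimate pi/4 * sqrt(N/k) = 315.4519; the exact maximiser is used here.)
Optimal iterations = 315

315


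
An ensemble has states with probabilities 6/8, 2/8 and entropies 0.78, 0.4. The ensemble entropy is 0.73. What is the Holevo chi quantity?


chi = S(rho) - sum_i p_i * S(rho_i)
Weighted entropy = 6/8 * 0.78 + 2/8 * 0.4
= 0.6850
chi = 0.73 - 0.6850
= 0.0450

0.0450


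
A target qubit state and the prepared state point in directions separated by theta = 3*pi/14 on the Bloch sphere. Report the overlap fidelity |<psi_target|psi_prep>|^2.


For states separated by angle theta on Bloch sphere:
F = cos^2(theta/2)
theta = 3*pi/14 = 0.6732
theta/2 = 0.3366
cos(theta/2) = 0.9439
F = 0.8909

0.8909


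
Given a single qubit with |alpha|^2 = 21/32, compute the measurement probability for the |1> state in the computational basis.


|alpha|^2 = 21/32 = 0.6562
|beta|^2 = 1 - 21/32 = 11/32 = 0.3438
P(|1>) = |beta|^2 = 0.3438

0.3438


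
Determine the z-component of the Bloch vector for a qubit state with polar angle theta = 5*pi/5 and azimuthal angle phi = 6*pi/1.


theta = 3.1416, phi = 18.8496
r_z = cos(theta) = -1.0000

-1.0000


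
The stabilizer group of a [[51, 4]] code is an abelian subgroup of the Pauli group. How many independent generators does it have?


For an [[n,k]] stabilizer code:
Number of stabilizer generators = n - k
= 51 - 4
= 47

47


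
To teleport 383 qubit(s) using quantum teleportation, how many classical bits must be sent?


Quantum teleportation requires 2 classical bits per qubit teleported.
383 qubit(s) -> 2 * 383 = 766 classical bits

766


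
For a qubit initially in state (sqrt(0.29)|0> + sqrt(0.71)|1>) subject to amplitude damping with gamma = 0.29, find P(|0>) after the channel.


For amplitude damping with parameter gamma on state sqrt(a)|0> + sqrt(b)|1>:
alpha^2 = 0.29, beta^2 = 0.71
P(|0>) = alpha^2 + gamma * beta^2
= 0.29 + 0.29 * 0.71
= 0.29 + 0.2059
= 0.4959

0.4959


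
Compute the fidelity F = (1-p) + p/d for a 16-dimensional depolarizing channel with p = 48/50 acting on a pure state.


F = (1-p) + p/d
= (1 - 0.9600) + 0.9600/16
= 0.0400 + 0.0600
= 0.1000

0.1000


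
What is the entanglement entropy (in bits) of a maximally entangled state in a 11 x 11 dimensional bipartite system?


For a maximally entangled state in d x d:
S = log2(d) = log2(11)
= 3.4594

3.4594


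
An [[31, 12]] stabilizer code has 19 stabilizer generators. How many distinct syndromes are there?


Each stabilizer generator gives a binary (+1 or -1) measurement outcome.
With 19 independent generators:
Total syndromes = 2^19
= 524288

524288


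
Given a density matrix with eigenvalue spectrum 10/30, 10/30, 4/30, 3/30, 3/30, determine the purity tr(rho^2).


tr(rho^2) = sum of eigenvalues squared
= (10/30)^2 + (10/30)^2 + (4/30)^2 + (3/30)^2 + (3/30)^2
= (100 + 100 + 16 + 9 + 9) / 900
= 234/900
= 0.2600

0.2600


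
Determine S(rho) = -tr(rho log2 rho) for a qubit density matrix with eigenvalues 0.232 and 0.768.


S = -p*log2(p) - (1-p)*log2(1-p)
p = 0.2320, 1-p = 0.7680
= -0.2320 * log2(0.2320) - 0.7680 * log2(0.7680)
= -(-0.4890) - (-0.2925)
= 0.7815

0.7815


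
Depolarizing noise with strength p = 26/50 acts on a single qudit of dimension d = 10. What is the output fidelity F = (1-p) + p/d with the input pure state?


F = (1-p) + p/d
= (1 - 0.5200) + 0.5200/10
= 0.4800 + 0.0520
= 0.5320

0.5320


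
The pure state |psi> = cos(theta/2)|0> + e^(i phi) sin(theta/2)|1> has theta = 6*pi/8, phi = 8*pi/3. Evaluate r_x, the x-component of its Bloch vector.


theta = 2.3562, phi = 8.3776
r_x = sin(theta)*cos(phi) = 0.7071 * -0.5000
r_x = -0.3536

-0.3536


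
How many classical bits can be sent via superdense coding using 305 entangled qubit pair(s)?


Superdense coding allows 2 classical bits per shared entangled pair.
305 pair(s) -> 2 * 305 = 610 classical bits

610


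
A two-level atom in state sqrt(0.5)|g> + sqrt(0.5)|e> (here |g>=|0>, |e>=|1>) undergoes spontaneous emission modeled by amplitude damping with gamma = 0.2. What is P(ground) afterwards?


For amplitude damping with parameter gamma on state sqrt(a)|0> + sqrt(b)|1>:
alpha^2 = 0.5, beta^2 = 0.5
P(|0>) = alpha^2 + gamma * beta^2
= 0.5 + 0.2 * 0.5
= 0.5 + 0.1000
= 0.6000

0.6000


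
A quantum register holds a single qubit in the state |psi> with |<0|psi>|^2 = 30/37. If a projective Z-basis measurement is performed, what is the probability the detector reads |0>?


|alpha|^2 = 30/37 = 0.8108
|beta|^2 = 1 - 30/37 = 7/37 = 0.1892
P(|0>) = |alpha|^2 = 0.8108

0.8108


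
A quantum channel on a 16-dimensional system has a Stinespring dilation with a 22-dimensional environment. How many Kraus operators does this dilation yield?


Tracing out the environment in an orthonormal basis {|i>_E} gives Kraus operators K_i = <i|_E U |0>_E.
Number of Kraus operators = dim(H_env) = d_env
= 22

22


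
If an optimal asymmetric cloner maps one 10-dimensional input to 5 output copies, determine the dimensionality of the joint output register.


Output space = H^(tensor 5) where dim(H) = 10
dim = 10^5
= 100 (after 2 factors)
= 1000 (after 3 factors)
= 10000 (after 4 factors)
= 100000 (after 5 factors)
= 100000

100000


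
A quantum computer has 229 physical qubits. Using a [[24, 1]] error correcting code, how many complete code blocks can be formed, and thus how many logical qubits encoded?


Each code block uses 24 physical qubits for 1 logical qubit(s).
Number of complete blocks = floor(229 / 24) = 9
Logical qubits = 9 * 1
= 9

9


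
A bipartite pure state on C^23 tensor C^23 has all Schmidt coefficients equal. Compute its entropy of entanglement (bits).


For a maximally entangled state in d x d:
S = log2(d) = log2(23)
= 4.5236

4.5236


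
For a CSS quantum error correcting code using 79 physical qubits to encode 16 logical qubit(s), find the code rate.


Code rate R = k/n
= 16/79
= 0.2025

0.2025


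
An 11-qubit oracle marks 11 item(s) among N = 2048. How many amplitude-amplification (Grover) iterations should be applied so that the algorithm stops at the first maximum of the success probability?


After j Grover iterations the success probability is P(j) = sin^2((2j+1)*theta), where sin(theta) = sqrt(k/N).
N = 2^11 = 2048, k = 11
sin(theta) = sqrt(k/N) = 0.07328774625
theta = arcsin(sqrt(k/N)) = 0.07335351122 rad
P(j) reaches its first maximum when (2j+1)*theta is as close as possible to pi/2, i.e. j = round(pi/(4*theta) - 1/2).
pi/(4*theta) - 1/2 = 10.2070
(For comparison, the common estimate pi/4 * sqrt(N/k) = 10.7166; the exact maximiser is used here.)
Optimal iterations = 10

10


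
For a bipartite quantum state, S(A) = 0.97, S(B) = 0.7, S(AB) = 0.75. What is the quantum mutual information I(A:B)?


I(A:B) = S(A) + S(B) - S(AB)
= 0.97 + 0.7 - 0.75
= 0.9200

0.9200


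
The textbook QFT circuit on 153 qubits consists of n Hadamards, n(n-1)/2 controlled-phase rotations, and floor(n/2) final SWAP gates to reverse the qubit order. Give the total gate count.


Hadamard gates: 153
Controlled rotations: n*(n-1)/2 = 153*152/2 = 11628
SWAP gates: floor(n/2) = floor(153/2) = 76
Total = 153 + 11628 + 76
= 11857

11857


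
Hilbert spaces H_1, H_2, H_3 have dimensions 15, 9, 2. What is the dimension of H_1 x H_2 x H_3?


dim(H_1 x H_2 x H_3) = 15 * 9 * 2
= 135 * 2
= 270

270


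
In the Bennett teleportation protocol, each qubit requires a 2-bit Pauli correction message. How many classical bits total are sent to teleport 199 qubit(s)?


Quantum teleportation requires 2 classical bits per qubit teleported.
199 qubit(s) -> 2 * 199 = 398 classical bits

398


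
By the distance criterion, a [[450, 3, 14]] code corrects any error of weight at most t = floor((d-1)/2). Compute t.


Code parameters: [[450, 3, 14]], distance d = 14.
Number of correctable errors = floor((d-1)/2)
= floor((14 - 1)/2)
= floor(13/2)
= 6

6


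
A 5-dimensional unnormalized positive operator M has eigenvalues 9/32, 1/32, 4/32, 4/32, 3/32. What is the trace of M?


tr(M) = sum of eigenvalues
= 9/32 + 1/32 + 4/32 + 4/32 + 3/32
= 21/32
= 0.6562

0.6562


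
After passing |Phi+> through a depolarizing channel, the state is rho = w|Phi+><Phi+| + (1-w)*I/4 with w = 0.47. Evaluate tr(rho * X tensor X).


|Phi+> = (|00> + |11>)/sqrt(2)
For the pure Bell state, <X_A X_B> = +1 (Bell-state Pauli correlator).
The maximally-mixed part I/4 has tr(I/4 * P tensor P) = 0 for any traceless Pauli P.
So <X_A X_B>_rho = w * (+1) + (1 - w) * 0
= 0.47 * (+1)
= 0.4700

0.4700


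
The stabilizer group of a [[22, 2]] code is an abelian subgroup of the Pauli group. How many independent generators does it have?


For an [[n,k]] stabilizer code:
Number of stabilizer generators = n - k
= 22 - 2
= 20

20


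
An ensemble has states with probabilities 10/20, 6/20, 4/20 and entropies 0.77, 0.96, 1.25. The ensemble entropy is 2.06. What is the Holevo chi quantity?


chi = S(rho) - sum_i p_i * S(rho_i)
Weighted entropy = 10/20 * 0.77 + 6/20 * 0.96 + 4/20 * 1.25
= 0.9230
chi = 2.06 - 0.9230
= 1.1370

1.1370


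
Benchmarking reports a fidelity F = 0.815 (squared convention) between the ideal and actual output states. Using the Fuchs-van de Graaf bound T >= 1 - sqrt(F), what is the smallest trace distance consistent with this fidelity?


Fuchs-van de Graaf (squared-fidelity convention): 1 - sqrt(F) <= T <= sqrt(1 - F).
Lower bound: T >= 1 - sqrt(F)
sqrt(F) = sqrt(0.815) = 0.9028
T >= 1 - 0.9028
T >= 0.0972

0.0972


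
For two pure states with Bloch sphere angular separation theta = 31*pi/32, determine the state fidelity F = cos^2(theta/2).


For states separated by angle theta on Bloch sphere:
F = cos^2(theta/2)
theta = 31*pi/32 = 3.0434
theta/2 = 1.5217
cos(theta/2) = 0.0491
F = 0.0024

0.0024


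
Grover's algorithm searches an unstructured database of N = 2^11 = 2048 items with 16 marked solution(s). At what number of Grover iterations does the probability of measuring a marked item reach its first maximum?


After j Grover iterations the success probability is P(j) = sin^2((2j+1)*theta), where sin(theta) = sqrt(k/N).
N = 2^11 = 2048, k = 16
sin(theta) = sqrt(k/N) = 0.08838834765
theta = arcsin(sqrt(k/N)) = 0.08850384314 rad
P(j) reaches its first maximum when (2j+1)*theta is as close as possible to pi/2, i.e. j = round(pi/(4*theta) - 1/2).
pi/(4*theta) - 1/2 = 8.3742
(For comparison, the common estimate pi/4 * sqrt(N/k) = 8.8858; the exact maximiser is used here.)
Optimal iterations = 8

8


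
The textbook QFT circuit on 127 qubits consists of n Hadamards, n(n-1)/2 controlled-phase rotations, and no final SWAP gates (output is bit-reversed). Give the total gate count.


Hadamard gates: 127
Controlled rotations: n*(n-1)/2 = 127*126/2 = 8001
SWAP gates: 0 (omitted)
Total = 127 + 8001
= 8128

8128


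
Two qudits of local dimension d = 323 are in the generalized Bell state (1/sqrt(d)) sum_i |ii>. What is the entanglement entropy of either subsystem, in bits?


For a maximally entangled state in d x d:
S = log2(d) = log2(323)
= 8.3354

8.3354


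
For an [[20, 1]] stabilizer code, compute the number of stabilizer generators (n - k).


For an [[n,k]] stabilizer code:
Number of stabilizer generators = n - k
= 20 - 1
= 19

19


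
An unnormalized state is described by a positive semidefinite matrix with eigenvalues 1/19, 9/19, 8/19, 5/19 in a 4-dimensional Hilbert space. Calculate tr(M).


tr(M) = sum of eigenvalues
= 1/19 + 9/19 + 8/19 + 5/19
= 23/19
= 1.2105

1.2105


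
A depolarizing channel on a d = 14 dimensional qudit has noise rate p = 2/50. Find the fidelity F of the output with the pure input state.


F = (1-p) + p/d
= (1 - 0.0400) + 0.0400/14
= 0.9600 + 0.0029
= 0.9629

0.9629


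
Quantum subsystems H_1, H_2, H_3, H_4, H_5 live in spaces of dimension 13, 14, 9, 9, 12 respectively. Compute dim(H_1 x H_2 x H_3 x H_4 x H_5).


dim(H_1 x H_2 x H_3 x H_4 x H_5) = 13 * 14 * 9 * 9 * 12
= 182 * 9 * 9 * 12
= 1638 * 9 * 12
= 14742 * 12
= 176904

176904


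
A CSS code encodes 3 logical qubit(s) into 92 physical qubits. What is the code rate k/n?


Code rate R = k/n
= 3/92
= 0.0326

0.0326


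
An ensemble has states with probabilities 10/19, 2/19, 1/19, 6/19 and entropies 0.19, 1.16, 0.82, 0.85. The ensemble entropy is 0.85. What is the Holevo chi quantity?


chi = S(rho) - sum_i p_i * S(rho_i)
Weighted entropy = 10/19 * 0.19 + 2/19 * 1.16 + 1/19 * 0.82 + 6/19 * 0.85
= 0.5337
chi = 0.85 - 0.5337
= 0.3163

0.3163


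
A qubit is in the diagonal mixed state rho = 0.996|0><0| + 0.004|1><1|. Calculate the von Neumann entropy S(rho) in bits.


S = -p*log2(p) - (1-p)*log2(1-p)
p = 0.9960, 1-p = 0.0040
= -0.9960 * log2(0.9960) - 0.0040 * log2(0.0040)
= -(-0.0058) - (-0.0319)
= 0.0376

0.0376


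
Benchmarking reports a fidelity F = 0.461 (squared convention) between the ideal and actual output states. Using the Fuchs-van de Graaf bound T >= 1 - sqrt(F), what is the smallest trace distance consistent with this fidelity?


Fuchs-van de Graaf (squared-fidelity convention): 1 - sqrt(F) <= T <= sqrt(1 - F).
Lower bound: T >= 1 - sqrt(F)
sqrt(F) = sqrt(0.461) = 0.6790
T >= 1 - 0.6790
T >= 0.3210

0.3210


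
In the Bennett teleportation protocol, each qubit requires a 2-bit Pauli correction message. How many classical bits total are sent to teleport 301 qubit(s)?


Quantum teleportation requires 2 classical bits per qubit teleported.
301 qubit(s) -> 2 * 301 = 602 classical bits

602


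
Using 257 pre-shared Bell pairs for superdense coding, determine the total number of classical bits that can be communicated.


Superdense coding allows 2 classical bits per shared entangled pair.
257 pair(s) -> 2 * 257 = 514 classical bits

514


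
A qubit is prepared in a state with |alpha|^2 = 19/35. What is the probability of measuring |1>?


|alpha|^2 = 19/35 = 0.5429
|beta|^2 = 1 - 19/35 = 16/35 = 0.4571
P(|1>) = |beta|^2 = 0.4571

0.4571


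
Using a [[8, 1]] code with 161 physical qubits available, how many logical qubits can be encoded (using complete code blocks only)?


Each code block uses 8 physical qubits for 1 logical qubit(s).
Number of complete blocks = floor(161 / 8) = 20
Logical qubits = 20 * 1
= 20

20


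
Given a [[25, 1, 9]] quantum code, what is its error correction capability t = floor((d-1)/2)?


Code parameters: [[25, 1, 9]], distance d = 9.
Number of correctable errors = floor((d-1)/2)
= floor((9 - 1)/2)
= floor(8/2)
= 4

4


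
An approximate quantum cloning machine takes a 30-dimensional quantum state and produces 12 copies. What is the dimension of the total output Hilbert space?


Output space = H^(tensor 12) where dim(H) = 30
dim = 30^12
= 900 (after 2 factors)
= 27000 (after 3 factors)
= 810000 (after 4 factors)
= 24300000 (after 5 factors)
= 729000000 (after 6 factors)
= 21870000000 (after 7 factors)
= 656100000000 (after 8 factors)
= 19683000000000 (after 9 factors)
= 590490000000000 (after 10 factors)
= 17714700000000000 (after 11 factors)
= 531441000000000000 (after 12 factors)
= 531441000000000000

531441000000000000


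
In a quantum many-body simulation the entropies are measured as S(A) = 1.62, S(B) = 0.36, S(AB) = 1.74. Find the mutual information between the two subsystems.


I(A:B) = S(A) + S(B) - S(AB)
= 1.62 + 0.36 - 1.74
= 0.2400

0.2400


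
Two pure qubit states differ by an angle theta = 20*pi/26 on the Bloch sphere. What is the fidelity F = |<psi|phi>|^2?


For states separated by angle theta on Bloch sphere:
F = cos^2(theta/2)
theta = 20*pi/26 = 2.4166
theta/2 = 1.2083
cos(theta/2) = 0.3546
F = 0.1257

0.1257


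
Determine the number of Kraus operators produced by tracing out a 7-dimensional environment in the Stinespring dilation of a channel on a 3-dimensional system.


Tracing out the environment in an orthonormal basis {|i>_E} gives Kraus operators K_i = <i|_E U |0>_E.
Number of Kraus operators = dim(H_env) = d_env
= 7

7


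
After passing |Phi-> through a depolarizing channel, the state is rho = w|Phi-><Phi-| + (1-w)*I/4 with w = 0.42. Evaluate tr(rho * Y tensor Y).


|Phi-> = (|00> - |11>)/sqrt(2)
For the pure Bell state, <Y_A Y_B> = +1 (Bell-state Pauli correlator).
The maximally-mixed part I/4 has tr(I/4 * P tensor P) = 0 for any traceless Pauli P.
So <Y_A Y_B>_rho = w * (+1) + (1 - w) * 0
= 0.42 * (+1)
= 0.4200

0.4200


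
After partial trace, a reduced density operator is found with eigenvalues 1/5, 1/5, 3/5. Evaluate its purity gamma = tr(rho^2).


tr(rho^2) = sum of eigenvalues squared
= (1/5)^2 + (1/5)^2 + (3/5)^2
= (1 + 1 + 9) / 25
= 11/25
= 0.4400

0.4400


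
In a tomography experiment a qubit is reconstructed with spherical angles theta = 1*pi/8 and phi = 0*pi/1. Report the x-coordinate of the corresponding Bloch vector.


theta = 0.3927, phi = 0.0000
r_x = sin(theta)*cos(phi) = 0.3827 * 1.0000
r_x = 0.3827

0.3827


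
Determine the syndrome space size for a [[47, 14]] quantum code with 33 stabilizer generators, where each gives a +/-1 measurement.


Each stabilizer generator gives a binary (+1 or -1) measurement outcome.
With 33 independent generators:
Total syndromes = 2^33
= 8589934592

8589934592


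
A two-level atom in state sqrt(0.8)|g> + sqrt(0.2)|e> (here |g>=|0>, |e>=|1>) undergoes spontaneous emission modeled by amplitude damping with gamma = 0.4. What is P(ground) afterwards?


For amplitude damping with parameter gamma on state sqrt(a)|0> + sqrt(b)|1>:
alpha^2 = 0.8, beta^2 = 0.2
P(|0>) = alpha^2 + gamma * beta^2
= 0.8 + 0.4 * 0.2
= 0.8 + 0.0800
= 0.8800

0.8800


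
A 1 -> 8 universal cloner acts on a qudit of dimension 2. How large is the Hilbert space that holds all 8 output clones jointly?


Output space = H^(tensor 8) where dim(H) = 2
dim = 2^8
= 4 (after 2 factors)
= 8 (after 3 factors)
= 16 (after 4 factors)
= 32 (after 5 factors)
= 64 (after 6 factors)
= 128 (after 7 factors)
= 256 (after 8 factors)
= 256

256


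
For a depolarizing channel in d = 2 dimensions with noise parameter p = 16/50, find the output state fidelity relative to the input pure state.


F = (1-p) + p/d
= (1 - 0.3200) + 0.3200/2
= 0.6800 + 0.1600
= 0.8400

0.8400


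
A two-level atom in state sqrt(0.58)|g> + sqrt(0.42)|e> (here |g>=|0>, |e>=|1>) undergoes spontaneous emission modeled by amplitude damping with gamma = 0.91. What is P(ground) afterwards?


For amplitude damping with parameter gamma on state sqrt(a)|0> + sqrt(b)|1>:
alpha^2 = 0.58, beta^2 = 0.42
P(|0>) = alpha^2 + gamma * beta^2
= 0.58 + 0.91 * 0.42
= 0.58 + 0.3822
= 0.9622

0.9622


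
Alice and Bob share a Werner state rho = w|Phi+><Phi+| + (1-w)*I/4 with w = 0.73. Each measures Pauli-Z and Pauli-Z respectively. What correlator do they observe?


|Phi+> = (|00> + |11>)/sqrt(2)
For the pure Bell state, <Z_A Z_B> = +1 (Bell-state Pauli correlator).
The maximally-mixed part I/4 has tr(I/4 * P tensor P) = 0 for any traceless Pauli P.
So <Z_A Z_B>_rho = w * (+1) + (1 - w) * 0
= 0.73 * (+1)
= 0.7300

0.7300


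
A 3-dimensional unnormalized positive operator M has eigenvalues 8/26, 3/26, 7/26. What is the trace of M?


tr(M) = sum of eigenvalues
= 8/26 + 3/26 + 7/26
= 18/26
= 0.6923

0.6923


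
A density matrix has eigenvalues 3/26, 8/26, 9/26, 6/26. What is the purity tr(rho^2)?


tr(rho^2) = sum of eigenvalues squared
= (3/26)^2 + (8/26)^2 + (9/26)^2 + (6/26)^2
= (9 + 64 + 81 + 36) / 676
= 190/676
= 0.2811

0.2811


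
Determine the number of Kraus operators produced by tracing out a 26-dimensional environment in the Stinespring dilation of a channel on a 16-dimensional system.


Tracing out the environment in an orthonormal basis {|i>_E} gives Kraus operators K_i = <i|_E U |0>_E.
Number of Kraus operators = dim(H_env) = d_env
= 26

26


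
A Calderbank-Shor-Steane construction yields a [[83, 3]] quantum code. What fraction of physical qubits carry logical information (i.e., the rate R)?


Code rate R = k/n
= 3/83
= 0.0361

0.0361


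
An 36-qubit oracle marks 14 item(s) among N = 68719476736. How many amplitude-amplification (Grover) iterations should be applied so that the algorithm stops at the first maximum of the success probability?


After j Grover iterations the success probability is P(j) = sin^2((2j+1)*theta), where sin(theta) = sqrt(k/N).
N = 2^36 = 68719476736, k = 14
sin(theta) = sqrt(k/N) = 1.42732902e-05
theta = arcsin(sqrt(k/N)) = 1.42732902e-05 rad
P(j) reaches its first maximum when (2j+1)*theta is as close as possible to pi/2, i.e. j = round(pi/(4*theta) - 1/2).
pi/(4*theta) - 1/2 = 55025.2265
(For comparison, the common estimate pi/4 * sqrt(N/k) = 55025.7265; the exact maximiser is used here.)
Optimal iterations = 55025

55025


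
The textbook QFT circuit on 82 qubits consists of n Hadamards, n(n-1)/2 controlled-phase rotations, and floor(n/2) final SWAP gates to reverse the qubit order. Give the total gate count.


Hadamard gates: 82
Controlled rotations: n*(n-1)/2 = 82*81/2 = 3321
SWAP gates: floor(n/2) = floor(82/2) = 41
Total = 82 + 3321 + 41
= 3444

3444


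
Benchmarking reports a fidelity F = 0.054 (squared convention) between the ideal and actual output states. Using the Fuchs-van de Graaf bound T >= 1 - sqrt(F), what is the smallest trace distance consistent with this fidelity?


Fuchs-van de Graaf (squared-fidelity convention): 1 - sqrt(F) <= T <= sqrt(1 - F).
Lower bound: T >= 1 - sqrt(F)
sqrt(F) = sqrt(0.054) = 0.2324
T >= 1 - 0.2324
T >= 0.7676

0.7676


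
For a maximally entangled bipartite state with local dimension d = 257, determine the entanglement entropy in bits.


For a maximally entangled state in d x d:
S = log2(d) = log2(257)
= 8.0056

8.0056


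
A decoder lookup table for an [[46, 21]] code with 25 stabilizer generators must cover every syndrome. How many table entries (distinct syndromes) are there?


Each stabilizer generator gives a binary (+1 or -1) measurement outcome.
With 25 independent generators:
Total syndromes = 2^25
= 33554432

33554432


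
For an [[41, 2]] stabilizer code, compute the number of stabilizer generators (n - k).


For an [[n,k]] stabilizer code:
Number of stabilizer generators = n - k
= 41 - 2
= 39

39


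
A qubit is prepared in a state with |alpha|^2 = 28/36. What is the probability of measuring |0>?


|alpha|^2 = 28/36 = 0.7778
|beta|^2 = 1 - 28/36 = 8/36 = 0.2222
P(|0>) = |alpha|^2 = 0.7778

0.7778


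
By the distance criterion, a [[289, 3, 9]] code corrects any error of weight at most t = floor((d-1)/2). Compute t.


Code parameters: [[289, 3, 9]], distance d = 9.
Number of correctable errors = floor((d-1)/2)
= floor((9 - 1)/2)
= floor(8/2)
= 4

4


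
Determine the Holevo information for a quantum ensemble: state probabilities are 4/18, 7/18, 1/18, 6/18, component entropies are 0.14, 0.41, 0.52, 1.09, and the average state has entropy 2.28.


chi = S(rho) - sum_i p_i * S(rho_i)
Weighted entropy = 4/18 * 0.14 + 7/18 * 0.41 + 1/18 * 0.52 + 6/18 * 1.09
= 0.5828
chi = 2.28 - 0.5828
= 1.6972

1.6972


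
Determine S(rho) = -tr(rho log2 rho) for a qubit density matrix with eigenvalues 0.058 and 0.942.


S = -p*log2(p) - (1-p)*log2(1-p)
p = 0.0580, 1-p = 0.9420
= -0.0580 * log2(0.0580) - 0.9420 * log2(0.9420)
= -(-0.2383) - (-0.0812)
= 0.3195

0.3195


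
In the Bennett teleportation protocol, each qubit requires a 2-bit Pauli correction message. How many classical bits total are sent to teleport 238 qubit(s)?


Quantum teleportation requires 2 classical bits per qubit teleported.
238 qubit(s) -> 2 * 238 = 476 classical bits

476


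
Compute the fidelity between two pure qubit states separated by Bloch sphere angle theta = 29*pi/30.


For states separated by angle theta on Bloch sphere:
F = cos^2(theta/2)
theta = 29*pi/30 = 3.0369
theta/2 = 1.5184
cos(theta/2) = 0.0523
F = 0.0027

0.0027


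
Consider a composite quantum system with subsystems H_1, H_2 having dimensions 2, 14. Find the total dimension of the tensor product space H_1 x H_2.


dim(H_1 x H_2) = 2 * 14
= 28

28


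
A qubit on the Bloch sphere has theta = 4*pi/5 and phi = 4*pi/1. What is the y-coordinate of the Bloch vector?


theta = 2.5133, phi = 12.5664
r_y = sin(theta)*sin(phi) = 0.5878 * 0.0000
r_y = 0.0000

0.0000


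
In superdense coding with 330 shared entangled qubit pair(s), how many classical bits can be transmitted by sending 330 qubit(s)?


Superdense coding allows 2 classical bits per shared entangled pair.
330 pair(s) -> 2 * 330 = 660 classical bits

660


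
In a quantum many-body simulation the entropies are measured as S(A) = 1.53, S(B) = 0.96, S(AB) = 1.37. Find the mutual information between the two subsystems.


I(A:B) = S(A) + S(B) - S(AB)
= 1.53 + 0.96 - 1.37
= 1.1200

1.1200


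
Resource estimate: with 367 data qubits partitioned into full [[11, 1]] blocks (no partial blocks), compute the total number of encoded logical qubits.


Each code block uses 11 physical qubits for 1 logical qubit(s).
Number of complete blocks = floor(367 / 11) = 33
Logical qubits = 33 * 1
= 33

33


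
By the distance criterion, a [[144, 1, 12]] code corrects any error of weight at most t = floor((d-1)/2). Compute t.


Code parameters: [[144, 1, 12]], distance d = 12.
Number of correctable errors = floor((d-1)/2)
= floor((12 - 1)/2)
= floor(11/2)
= 5

5


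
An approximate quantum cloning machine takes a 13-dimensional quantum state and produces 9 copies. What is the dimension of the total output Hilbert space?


Output space = H^(tensor 9) where dim(H) = 13
dim = 13^9
= 169 (after 2 factors)
= 2197 (after 3 factors)
= 28561 (after 4 factors)
= 371293 (after 5 factors)
= 4826809 (after 6 factors)
= 62748517 (after 7 factors)
= 815730721 (after 8 factors)
= 10604499373 (after 9 factors)
= 10604499373

10604499373


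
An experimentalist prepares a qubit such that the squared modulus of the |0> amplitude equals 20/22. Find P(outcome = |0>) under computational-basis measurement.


|alpha|^2 = 20/22 = 0.9091
|beta|^2 = 1 - 20/22 = 2/22 = 0.0909
P(|0>) = |alpha|^2 = 0.9091

0.9091


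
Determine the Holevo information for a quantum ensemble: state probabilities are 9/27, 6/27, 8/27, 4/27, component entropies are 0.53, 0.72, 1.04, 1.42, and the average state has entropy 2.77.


chi = S(rho) - sum_i p_i * S(rho_i)
Weighted entropy = 9/27 * 0.53 + 6/27 * 0.72 + 8/27 * 1.04 + 4/27 * 1.42
= 0.8552
chi = 2.77 - 0.8552
= 1.9148

1.9148


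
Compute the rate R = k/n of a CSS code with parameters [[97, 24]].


Code rate R = k/n
= 24/97
= 0.2474

0.2474


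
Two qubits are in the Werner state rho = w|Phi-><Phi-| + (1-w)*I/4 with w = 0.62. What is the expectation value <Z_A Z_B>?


|Phi-> = (|00> - |11>)/sqrt(2)
For the pure Bell state, <Z_A Z_B> = +1 (Bell-state Pauli correlator).
The maximally-mixed part I/4 has tr(I/4 * P tensor P) = 0 for any traceless Pauli P.
So <Z_A Z_B>_rho = w * (+1) + (1 - w) * 0
= 0.62 * (+1)
= 0.6200

0.6200


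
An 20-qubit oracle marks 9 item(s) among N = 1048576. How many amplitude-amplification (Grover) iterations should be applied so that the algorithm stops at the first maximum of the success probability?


After j Grover iterations the success probability is P(j) = sin^2((2j+1)*theta), where sin(theta) = sqrt(k/N).
N = 2^20 = 1048576, k = 9
sin(theta) = sqrt(k/N) = 0.0029296875
theta = arcsin(sqrt(k/N)) = 0.002929691691 rad
P(j) reaches its first maximum when (2j+1)*theta is as close as possible to pi/2, i.e. j = round(pi/(4*theta) - 1/2).
pi/(4*theta) - 1/2 = 267.5822
(For comparison, the common estimate pi/4 * sqrt(N/k) = 268.0826; the exact maximiser is used here.)
Optimal iterations = 268

268


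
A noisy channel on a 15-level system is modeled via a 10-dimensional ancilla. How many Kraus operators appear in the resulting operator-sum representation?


Tracing out the environment in an orthonormal basis {|i>_E} gives Kraus operators K_i = <i|_E U |0>_E.
Number of Kraus operators = dim(H_env) = d_env
= 10

10


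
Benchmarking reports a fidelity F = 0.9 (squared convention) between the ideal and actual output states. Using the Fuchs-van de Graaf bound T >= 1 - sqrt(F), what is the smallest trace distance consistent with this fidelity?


Fuchs-van de Graaf (squared-fidelity convention): 1 - sqrt(F) <= T <= sqrt(1 - F).
Lower bound: T >= 1 - sqrt(F)
sqrt(F) = sqrt(0.9) = 0.9487
T >= 1 - 0.9487
T >= 0.0513

0.0513


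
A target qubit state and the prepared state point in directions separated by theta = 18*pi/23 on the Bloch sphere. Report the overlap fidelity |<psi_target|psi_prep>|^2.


For states separated by angle theta on Bloch sphere:
F = cos^2(theta/2)
theta = 18*pi/23 = 2.4586
theta/2 = 1.2293
cos(theta/2) = 0.3349
F = 0.1121

0.1121


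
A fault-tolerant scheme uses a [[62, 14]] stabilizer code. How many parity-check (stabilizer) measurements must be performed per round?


For an [[n,k]] stabilizer code:
Number of stabilizer generators = n - k
= 62 - 14
= 48

48


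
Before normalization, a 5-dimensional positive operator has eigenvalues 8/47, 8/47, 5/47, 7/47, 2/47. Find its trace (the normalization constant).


tr(M) = sum of eigenvalues
= 8/47 + 8/47 + 5/47 + 7/47 + 2/47
= 30/47
= 0.6383

0.6383


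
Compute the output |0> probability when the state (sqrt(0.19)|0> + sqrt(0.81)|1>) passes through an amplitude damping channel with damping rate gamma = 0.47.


For amplitude damping with parameter gamma on state sqrt(a)|0> + sqrt(b)|1>:
alpha^2 = 0.19, beta^2 = 0.81
P(|0>) = alpha^2 + gamma * beta^2
= 0.19 + 0.47 * 0.81
= 0.19 + 0.3807
= 0.5707

0.5707


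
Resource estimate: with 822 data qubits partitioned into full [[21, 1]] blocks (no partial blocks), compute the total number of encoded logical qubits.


Each code block uses 21 physical qubits for 1 logical qubit(s).
Number of complete blocks = floor(822 / 21) = 39
Logical qubits = 39 * 1
= 39

39


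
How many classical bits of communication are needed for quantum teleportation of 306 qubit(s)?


Quantum teleportation requires 2 classical bits per qubit teleported.
306 qubit(s) -> 2 * 306 = 612 classical bits

612


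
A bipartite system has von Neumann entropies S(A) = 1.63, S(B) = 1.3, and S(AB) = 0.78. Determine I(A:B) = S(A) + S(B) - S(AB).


I(A:B) = S(A) + S(B) - S(AB)
= 1.63 + 1.3 - 0.78
= 2.1500

2.1500


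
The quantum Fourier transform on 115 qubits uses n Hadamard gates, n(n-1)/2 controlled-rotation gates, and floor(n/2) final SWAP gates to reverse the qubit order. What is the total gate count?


Hadamard gates: 115
Controlled rotations: n*(n-1)/2 = 115*114/2 = 6555
SWAP gates: floor(n/2) = floor(115/2) = 57
Total = 115 + 6555 + 57
= 6727

6727


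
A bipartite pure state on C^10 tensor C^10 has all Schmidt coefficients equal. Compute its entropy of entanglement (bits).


For a maximally entangled state in d x d:
S = log2(d) = log2(10)
= 3.3219

3.3219


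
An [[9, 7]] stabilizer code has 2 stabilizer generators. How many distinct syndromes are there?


Each stabilizer generator gives a binary (+1 or -1) measurement outcome.
With 2 independent generators:
Total syndromes = 2^2
= 4

4


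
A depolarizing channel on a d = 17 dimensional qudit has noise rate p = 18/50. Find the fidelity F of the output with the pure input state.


F = (1-p) + p/d
= (1 - 0.3600) + 0.3600/17
= 0.6400 + 0.0212
= 0.6612

0.6612


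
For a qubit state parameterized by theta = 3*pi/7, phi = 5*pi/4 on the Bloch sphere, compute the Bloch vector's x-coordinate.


theta = 1.3464, phi = 3.9270
r_x = sin(theta)*cos(phi) = 0.9749 * -0.7071
r_x = -0.6894

-0.6894


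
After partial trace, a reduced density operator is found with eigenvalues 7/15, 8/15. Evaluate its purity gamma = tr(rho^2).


tr(rho^2) = sum of eigenvalues squared
= (7/15)^2 + (8/15)^2
= (49 + 64) / 225
= 113/225
= 0.5022

0.5022


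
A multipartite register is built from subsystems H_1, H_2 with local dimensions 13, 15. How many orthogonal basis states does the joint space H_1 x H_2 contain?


dim(H_1 x H_2) = 13 * 15
= 195

195


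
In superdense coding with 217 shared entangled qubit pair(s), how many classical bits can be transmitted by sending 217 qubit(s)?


Superdense coding allows 2 classical bits per shared entangled pair.
217 pair(s) -> 2 * 217 = 434 classical bits

434


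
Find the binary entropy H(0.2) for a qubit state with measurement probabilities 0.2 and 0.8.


S = -p*log2(p) - (1-p)*log2(1-p)
p = 0.2000, 1-p = 0.8000
= -0.2000 * log2(0.2000) - 0.8000 * log2(0.8000)
= -(-0.4644) - (-0.2575)
= 0.7219

0.7219


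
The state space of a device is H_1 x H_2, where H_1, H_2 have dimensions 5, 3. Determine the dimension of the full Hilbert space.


dim(H_1 x H_2) = 5 * 3
= 15

15


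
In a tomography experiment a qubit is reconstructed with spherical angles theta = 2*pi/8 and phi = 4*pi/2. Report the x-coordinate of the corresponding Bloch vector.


theta = 0.7854, phi = 6.2832
r_x = sin(theta)*cos(phi) = 0.7071 * 1.0000
r_x = 0.7071

0.7071


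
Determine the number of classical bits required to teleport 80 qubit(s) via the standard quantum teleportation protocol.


Quantum teleportation requires 2 classical bits per qubit teleported.
80 qubit(s) -> 2 * 80 = 160 classical bits

160


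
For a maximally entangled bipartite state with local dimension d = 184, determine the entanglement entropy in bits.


For a maximally entangled state in d x d:
S = log2(d) = log2(184)
= 7.5236

7.5236


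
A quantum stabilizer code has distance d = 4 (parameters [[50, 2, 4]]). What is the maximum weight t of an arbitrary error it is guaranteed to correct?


Code parameters: [[50, 2, 4]], distance d = 4.
Number of correctable errors = floor((d-1)/2)
= floor((4 - 1)/2)
= floor(3/2)
= 1

1


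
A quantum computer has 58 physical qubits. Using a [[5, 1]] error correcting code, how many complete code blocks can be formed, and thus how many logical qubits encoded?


Each code block uses 5 physical qubits for 1 logical qubit(s).
Number of complete blocks = floor(58 / 5) = 11
Logical qubits = 11 * 1
= 11

11


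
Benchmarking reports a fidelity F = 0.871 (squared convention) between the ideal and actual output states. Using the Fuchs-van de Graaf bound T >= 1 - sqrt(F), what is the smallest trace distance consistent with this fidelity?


Fuchs-van de Graaf (squared-fidelity convention): 1 - sqrt(F) <= T <= sqrt(1 - F).
Lower bound: T >= 1 - sqrt(F)
sqrt(F) = sqrt(0.871) = 0.9333
T >= 1 - 0.9333
T >= 0.0667

0.0667


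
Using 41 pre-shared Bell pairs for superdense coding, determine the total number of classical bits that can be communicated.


Superdense coding allows 2 classical bits per shared entangled pair.
41 pair(s) -> 2 * 41 = 82 classical bits

82


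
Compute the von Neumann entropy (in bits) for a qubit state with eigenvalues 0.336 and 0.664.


S = -p*log2(p) - (1-p)*log2(1-p)
p = 0.3360, 1-p = 0.6640
= -0.3360 * log2(0.3360) - 0.6640 * log2(0.6640)
= -(-0.5287) - (-0.3923)
= 0.9209

0.9209


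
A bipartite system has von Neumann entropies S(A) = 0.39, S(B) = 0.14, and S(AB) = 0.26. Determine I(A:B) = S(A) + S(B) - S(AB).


I(A:B) = S(A) + S(B) - S(AB)
= 0.39 + 0.14 - 0.26
= 0.2700

0.2700


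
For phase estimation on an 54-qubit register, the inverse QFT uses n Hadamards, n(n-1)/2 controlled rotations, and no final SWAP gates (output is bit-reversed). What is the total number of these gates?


Hadamard gates: 54
Controlled rotations: n*(n-1)/2 = 54*53/2 = 1431
SWAP gates: 0 (omitted)
Total = 54 + 1431
= 1485

1485


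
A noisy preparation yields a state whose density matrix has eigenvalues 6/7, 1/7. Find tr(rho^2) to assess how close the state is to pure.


tr(rho^2) = sum of eigenvalues squared
= (6/7)^2 + (1/7)^2
= (36 + 1) / 49
= 37/49
= 0.7551

0.7551


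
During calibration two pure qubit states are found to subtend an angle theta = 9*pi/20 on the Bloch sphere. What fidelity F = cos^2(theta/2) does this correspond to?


For states separated by angle theta on Bloch sphere:
F = cos^2(theta/2)
theta = 9*pi/20 = 1.4137
theta/2 = 0.7069
cos(theta/2) = 0.7604
F = 0.5782

0.5782


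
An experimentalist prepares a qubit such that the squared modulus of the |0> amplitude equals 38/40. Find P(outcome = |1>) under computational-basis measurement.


|alpha|^2 = 38/40 = 0.9500
|beta|^2 = 1 - 38/40 = 2/40 = 0.0500
P(|1>) = |beta|^2 = 0.0500

0.0500


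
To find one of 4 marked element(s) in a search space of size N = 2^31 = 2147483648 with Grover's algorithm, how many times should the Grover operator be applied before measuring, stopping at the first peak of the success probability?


After j Grover iterations the success probability is P(j) = sin^2((2j+1)*theta), where sin(theta) = sqrt(k/N).
N = 2^31 = 2147483648, k = 4
sin(theta) = sqrt(k/N) = 4.315837288e-05
theta = arcsin(sqrt(k/N)) = 4.315837289e-05 rad
P(j) reaches its first maximum when (2j+1)*theta is as close as possible to pi/2, i.e. j = round(pi/(4*theta) - 1/2).
pi/(4*theta) - 1/2 = 18197.5485
(For comparison, the common estimate pi/4 * sqrt(N/k) = 18198.0485; the exact maximiser is used here.)
Optimal iterations = 18198

18198


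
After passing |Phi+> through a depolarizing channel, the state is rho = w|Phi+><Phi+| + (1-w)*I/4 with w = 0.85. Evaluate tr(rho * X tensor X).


|Phi+> = (|00> + |11>)/sqrt(2)
For the pure Bell state, <X_A X_B> = +1 (Bell-state Pauli correlator).
The maximally-mixed part I/4 has tr(I/4 * P tensor P) = 0 for any traceless Pauli P.
So <X_A X_B>_rho = w * (+1) + (1 - w) * 0
= 0.85 * (+1)
= 0.8500

0.8500


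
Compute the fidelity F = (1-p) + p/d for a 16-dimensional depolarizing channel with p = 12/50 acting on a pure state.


F = (1-p) + p/d
= (1 - 0.2400) + 0.2400/16
= 0.7600 + 0.0150
= 0.7750

0.7750
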